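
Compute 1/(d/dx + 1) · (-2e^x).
- e^{x}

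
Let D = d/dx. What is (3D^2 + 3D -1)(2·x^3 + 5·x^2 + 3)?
- 2 x^{3} + 13 x^{2} + 66 x + 27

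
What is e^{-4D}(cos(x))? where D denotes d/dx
\cos{\left(x - 4 \right)}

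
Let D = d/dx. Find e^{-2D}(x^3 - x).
x^{3} - 6 x^{2} + 11 x - 6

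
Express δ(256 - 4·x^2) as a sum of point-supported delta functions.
\frac{\delta(x - 8) + \delta(x + 8)}{64}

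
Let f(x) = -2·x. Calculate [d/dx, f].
-2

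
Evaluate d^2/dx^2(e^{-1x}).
e^{- x}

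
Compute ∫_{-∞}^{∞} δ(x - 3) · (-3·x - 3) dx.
-12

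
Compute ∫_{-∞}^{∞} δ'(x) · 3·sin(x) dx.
-3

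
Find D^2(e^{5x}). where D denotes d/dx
25 e^{5 x}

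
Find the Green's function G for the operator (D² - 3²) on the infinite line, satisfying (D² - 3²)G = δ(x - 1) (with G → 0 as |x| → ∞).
-\frac{e^{-3|x - 1|}}{6}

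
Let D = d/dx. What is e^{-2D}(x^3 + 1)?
x^{3} - 6 x^{2} + 12 x - 7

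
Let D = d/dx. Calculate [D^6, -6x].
-36D^{5}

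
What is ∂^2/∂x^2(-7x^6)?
- 210 x^{4}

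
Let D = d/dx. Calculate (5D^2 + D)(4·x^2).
8 x + 40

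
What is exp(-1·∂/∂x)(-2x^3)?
- 2 x^{3} + 6 x^{2} - 6 x + 2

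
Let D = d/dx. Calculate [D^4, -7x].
-28D^{3}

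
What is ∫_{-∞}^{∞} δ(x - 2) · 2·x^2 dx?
8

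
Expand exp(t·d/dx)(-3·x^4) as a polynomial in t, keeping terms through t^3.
3 x \left(- 4 t^{3} - 6 t^{2} x - 4 t x^{2} - x^{3}\right)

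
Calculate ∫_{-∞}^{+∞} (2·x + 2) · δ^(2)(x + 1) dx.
0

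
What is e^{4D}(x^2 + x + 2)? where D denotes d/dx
x^{2} + 9 x + 22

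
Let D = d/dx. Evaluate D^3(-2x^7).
- 420 x^{4}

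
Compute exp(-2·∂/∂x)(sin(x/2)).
\sin{\left(\frac{x}{2} - 1 \right)}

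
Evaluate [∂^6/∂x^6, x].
6\frac{d^{5}}{dx^{5}}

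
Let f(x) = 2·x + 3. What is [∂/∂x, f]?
2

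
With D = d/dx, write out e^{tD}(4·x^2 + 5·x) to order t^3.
4 t^{2} + t \left(8 x + 5\right) + 4 x^{2} + 5 x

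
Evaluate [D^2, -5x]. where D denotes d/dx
-10D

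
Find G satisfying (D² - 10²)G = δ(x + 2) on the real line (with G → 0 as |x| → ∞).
-\frac{e^{-10|x + 2|}}{20}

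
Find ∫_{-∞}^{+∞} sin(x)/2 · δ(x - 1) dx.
\frac{\sin{\left(1 \right)}}{2}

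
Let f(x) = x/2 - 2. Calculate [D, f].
\frac{1}{2}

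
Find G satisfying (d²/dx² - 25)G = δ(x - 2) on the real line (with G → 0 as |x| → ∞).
-\frac{e^{-5|x - 2|}}{10}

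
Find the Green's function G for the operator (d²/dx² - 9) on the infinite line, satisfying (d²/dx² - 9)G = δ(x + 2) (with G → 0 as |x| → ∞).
-\frac{e^{-3|x + 2|}}{6}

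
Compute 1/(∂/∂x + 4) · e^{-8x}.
- \frac{e^{- 8 x}}{4}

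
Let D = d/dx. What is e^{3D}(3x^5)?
3 x^{5} + 45 x^{4} + 270 x^{3} + 810 x^{2} + 1215 x + 729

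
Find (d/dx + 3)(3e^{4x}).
21 e^{4 x}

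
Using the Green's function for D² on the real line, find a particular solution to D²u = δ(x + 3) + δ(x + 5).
\frac{|x + 3|}{2} + \frac{|x + 5|}{2}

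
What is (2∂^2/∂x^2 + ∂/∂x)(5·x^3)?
15 x \left(x + 4\right)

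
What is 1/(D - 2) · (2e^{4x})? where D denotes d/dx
e^{4 x}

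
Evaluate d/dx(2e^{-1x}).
- 2 e^{- x}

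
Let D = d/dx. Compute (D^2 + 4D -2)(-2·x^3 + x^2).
4 x^{3} - 26 x^{2} - 4 x + 2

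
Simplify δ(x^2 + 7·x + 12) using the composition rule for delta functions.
\frac{\delta(x + 3) + \delta(x + 4)}{1}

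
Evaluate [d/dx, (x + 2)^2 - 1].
2 x + 4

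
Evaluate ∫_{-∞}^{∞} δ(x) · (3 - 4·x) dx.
3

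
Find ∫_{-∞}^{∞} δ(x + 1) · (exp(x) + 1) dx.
e^{-1} + 1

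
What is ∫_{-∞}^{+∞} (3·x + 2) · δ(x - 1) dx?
5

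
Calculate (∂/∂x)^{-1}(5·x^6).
\frac{5 x^{7}}{7}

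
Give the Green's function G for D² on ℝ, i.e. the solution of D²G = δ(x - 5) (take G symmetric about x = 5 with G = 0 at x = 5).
\frac{|x - 5|}{2}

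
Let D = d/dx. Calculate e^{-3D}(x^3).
x^{3} - 9 x^{2} + 27 x - 27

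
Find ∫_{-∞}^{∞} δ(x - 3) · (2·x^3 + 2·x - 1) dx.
59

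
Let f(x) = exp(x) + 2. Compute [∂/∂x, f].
e^{x}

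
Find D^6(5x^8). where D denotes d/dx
100800 x^{2}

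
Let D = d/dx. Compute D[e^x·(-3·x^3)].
3 x^{2} \left(- x - 3\right) e^{x}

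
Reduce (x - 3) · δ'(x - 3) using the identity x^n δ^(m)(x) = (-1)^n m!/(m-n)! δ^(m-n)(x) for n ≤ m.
-\delta(x - 3)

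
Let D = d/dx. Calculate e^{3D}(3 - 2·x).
- 2 x - 3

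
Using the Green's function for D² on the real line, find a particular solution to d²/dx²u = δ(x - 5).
\frac{|x - 5|}{2}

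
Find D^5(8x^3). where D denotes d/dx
0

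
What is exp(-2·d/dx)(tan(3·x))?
\tan{\left(3 x - 6 \right)}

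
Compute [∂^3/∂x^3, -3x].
-9\frac{d^{2}}{dx^{2}}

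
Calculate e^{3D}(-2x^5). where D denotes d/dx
- 2 x^{5} - 30 x^{4} - 180 x^{3} - 540 x^{2} - 810 x - 486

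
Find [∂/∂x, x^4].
4 x^{3}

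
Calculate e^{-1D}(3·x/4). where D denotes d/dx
\frac{3 x}{4} - \frac{3}{4}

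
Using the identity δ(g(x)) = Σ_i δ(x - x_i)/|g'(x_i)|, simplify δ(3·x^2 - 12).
\frac{\delta(x - 2) + \delta(x + 2)}{12}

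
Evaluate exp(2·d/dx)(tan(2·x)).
\tan{\left(2 x + 4 \right)}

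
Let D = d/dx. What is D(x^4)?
4 x^{3}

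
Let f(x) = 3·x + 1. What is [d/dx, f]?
3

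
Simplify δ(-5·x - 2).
\frac{\delta(x + 2/5)}{5}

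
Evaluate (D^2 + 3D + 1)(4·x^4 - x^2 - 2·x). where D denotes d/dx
4 x^{4} + 48 x^{3} + 47 x^{2} - 8 x - 8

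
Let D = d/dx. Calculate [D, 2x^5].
10 x^{4}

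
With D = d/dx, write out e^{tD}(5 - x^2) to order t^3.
- t^{2} - 2 t x - x^{2} + 5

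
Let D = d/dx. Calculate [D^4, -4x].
-16D^{3}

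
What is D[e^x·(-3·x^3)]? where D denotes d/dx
3 x^{2} \left(- x - 3\right) e^{x}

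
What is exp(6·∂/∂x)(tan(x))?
\tan{\left(x + 6 \right)}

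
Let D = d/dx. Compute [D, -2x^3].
- 6 x^{2}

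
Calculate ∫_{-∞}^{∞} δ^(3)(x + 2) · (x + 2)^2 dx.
0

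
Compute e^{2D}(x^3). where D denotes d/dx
x^{3} + 6 x^{2} + 12 x + 8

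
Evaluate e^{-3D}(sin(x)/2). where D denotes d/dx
\frac{\sin{\left(x - 3 \right)}}{2}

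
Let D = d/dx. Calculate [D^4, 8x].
32D^{3}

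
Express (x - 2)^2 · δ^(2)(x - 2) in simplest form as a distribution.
2\delta(x - 2)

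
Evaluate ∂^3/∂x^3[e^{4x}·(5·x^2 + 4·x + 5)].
\left(320 x^{2} + 736 x + 632\right) e^{4 x}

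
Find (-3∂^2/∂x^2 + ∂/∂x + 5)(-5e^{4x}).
195 e^{4 x}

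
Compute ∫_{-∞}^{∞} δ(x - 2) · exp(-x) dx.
e^{-2}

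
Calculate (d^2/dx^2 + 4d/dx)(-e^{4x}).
- 32 e^{4 x}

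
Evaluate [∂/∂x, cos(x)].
- \sin{\left(x \right)}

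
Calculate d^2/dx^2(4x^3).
24 x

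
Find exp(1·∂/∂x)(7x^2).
7 x^{2} + 14 x + 7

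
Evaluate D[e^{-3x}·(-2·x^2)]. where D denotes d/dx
2 x \left(3 x - 2\right) e^{- 3 x}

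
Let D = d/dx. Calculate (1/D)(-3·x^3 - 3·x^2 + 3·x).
- \frac{3 x^{4}}{4} - x^{3} + \frac{3 x^{2}}{2}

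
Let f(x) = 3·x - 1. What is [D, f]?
3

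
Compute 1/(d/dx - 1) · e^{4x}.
\frac{e^{4 x}}{3}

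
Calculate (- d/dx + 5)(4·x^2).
4 x \left(5 x - 2\right)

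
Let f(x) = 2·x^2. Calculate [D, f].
4 x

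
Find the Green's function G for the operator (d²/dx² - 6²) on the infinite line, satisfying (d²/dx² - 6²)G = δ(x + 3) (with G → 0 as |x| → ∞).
-\frac{e^{-6|x + 3|}}{12}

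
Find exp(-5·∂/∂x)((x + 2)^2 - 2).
x^{2} - 6 x + 7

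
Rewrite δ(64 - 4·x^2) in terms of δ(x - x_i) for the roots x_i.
\frac{\delta(x - 4) + \delta(x + 4)}{32}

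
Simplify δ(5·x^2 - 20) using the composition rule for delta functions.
\frac{\delta(x - 2) + \delta(x + 2)}{20}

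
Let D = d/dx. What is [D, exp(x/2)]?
\frac{e^{\frac{x}{2}}}{2}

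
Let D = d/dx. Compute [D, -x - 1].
-1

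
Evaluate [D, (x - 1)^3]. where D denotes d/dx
3 \left(x - 1\right)^{2}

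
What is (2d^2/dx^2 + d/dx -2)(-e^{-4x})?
- 26 e^{- 4 x}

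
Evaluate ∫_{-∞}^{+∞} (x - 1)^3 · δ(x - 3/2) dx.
\frac{1}{8}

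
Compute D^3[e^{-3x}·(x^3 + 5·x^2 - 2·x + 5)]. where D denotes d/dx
3 \left(- 9 x^{3} - 18 x^{2} + 90 x - 91\right) e^{- 3 x}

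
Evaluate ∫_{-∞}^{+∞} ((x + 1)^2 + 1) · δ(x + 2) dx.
2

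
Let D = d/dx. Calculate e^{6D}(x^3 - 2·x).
x^{3} + 18 x^{2} + 106 x + 204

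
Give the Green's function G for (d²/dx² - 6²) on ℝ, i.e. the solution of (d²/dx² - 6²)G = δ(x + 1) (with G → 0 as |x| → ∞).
-\frac{e^{-6|x + 1|}}{12}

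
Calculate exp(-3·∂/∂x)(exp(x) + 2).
e^{x - 3} + 2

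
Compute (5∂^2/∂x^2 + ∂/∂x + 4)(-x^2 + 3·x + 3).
- 4 x^{2} + 10 x + 5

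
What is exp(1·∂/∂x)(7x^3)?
7 x^{3} + 21 x^{2} + 21 x + 7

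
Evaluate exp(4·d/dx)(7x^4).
7 x^{4} + 112 x^{3} + 672 x^{2} + 1792 x + 1792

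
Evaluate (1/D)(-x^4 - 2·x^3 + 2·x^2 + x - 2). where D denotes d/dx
- \frac{x^{5}}{5} - \frac{x^{4}}{2} + \frac{2 x^{3}}{3} + \frac{x^{2}}{2} - 2 x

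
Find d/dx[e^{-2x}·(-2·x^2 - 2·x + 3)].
4 \left(x^{2} - 2\right) e^{- 2 x}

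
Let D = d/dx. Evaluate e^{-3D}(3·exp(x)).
3 e^{x - 3}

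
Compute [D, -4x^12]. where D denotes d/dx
- 48 x^{11}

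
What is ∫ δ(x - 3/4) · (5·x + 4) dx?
\frac{31}{4}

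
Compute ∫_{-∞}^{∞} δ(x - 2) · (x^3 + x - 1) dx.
9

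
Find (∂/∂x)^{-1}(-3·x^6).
- \frac{3 x^{7}}{7}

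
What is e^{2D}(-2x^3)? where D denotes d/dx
- 2 x^{3} - 12 x^{2} - 24 x - 16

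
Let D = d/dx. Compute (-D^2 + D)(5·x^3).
15 x \left(x - 2\right)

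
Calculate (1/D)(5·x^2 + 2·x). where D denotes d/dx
\frac{5 x^{3}}{3} + x^{2}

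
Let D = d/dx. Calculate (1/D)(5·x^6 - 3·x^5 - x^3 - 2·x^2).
\frac{5 x^{7}}{7} - \frac{x^{6}}{2} - \frac{x^{4}}{4} - \frac{2 x^{3}}{3}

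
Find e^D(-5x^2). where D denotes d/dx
- 5 x^{2} - 10 x - 5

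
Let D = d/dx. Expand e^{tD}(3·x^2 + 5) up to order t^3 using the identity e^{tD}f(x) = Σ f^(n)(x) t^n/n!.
3 t^{2} + 6 t x + 3 x^{2} + 5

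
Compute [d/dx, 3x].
3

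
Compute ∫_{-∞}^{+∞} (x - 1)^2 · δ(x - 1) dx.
0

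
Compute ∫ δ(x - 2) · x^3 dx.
8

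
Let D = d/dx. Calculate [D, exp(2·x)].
2 e^{2 x}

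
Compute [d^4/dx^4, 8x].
32\frac{d^{3}}{dx^{3}}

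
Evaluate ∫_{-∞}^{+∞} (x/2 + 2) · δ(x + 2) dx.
1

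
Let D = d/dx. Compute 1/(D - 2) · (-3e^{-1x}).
e^{- x}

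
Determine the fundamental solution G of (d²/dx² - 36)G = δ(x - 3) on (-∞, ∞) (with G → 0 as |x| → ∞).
-\frac{e^{-6|x - 3|}}{12}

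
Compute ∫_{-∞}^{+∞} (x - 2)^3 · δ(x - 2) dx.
0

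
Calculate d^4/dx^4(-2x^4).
-48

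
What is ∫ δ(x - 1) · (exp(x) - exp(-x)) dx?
2 \sinh{\left(1 \right)}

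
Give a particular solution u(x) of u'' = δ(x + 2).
\frac{|x + 2|}{2}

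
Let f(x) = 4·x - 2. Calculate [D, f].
4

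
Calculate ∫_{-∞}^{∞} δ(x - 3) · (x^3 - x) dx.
24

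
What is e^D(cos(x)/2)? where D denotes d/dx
\frac{\cos{\left(x + 1 \right)}}{2}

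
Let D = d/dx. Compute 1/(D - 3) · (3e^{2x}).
- 3 e^{2 x}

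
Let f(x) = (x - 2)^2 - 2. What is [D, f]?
2 x - 4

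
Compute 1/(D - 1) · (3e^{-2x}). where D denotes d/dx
- e^{- 2 x}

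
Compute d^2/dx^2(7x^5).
140 x^{3}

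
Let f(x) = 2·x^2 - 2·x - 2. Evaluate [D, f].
4 x - 2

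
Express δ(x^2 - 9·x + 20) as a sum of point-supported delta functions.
\frac{\delta(x - 4) + \delta(x - 5)}{1}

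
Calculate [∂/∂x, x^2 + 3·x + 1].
2 x + 3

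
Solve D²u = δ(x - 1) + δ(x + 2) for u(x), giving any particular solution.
\frac{|x - 1|}{2} + \frac{|x + 2|}{2}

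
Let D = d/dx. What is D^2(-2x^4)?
- 24 x^{2}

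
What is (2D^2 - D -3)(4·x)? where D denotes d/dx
- 12 x - 4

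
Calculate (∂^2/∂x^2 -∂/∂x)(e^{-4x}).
20 e^{- 4 x}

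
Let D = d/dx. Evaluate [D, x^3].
3 x^{2}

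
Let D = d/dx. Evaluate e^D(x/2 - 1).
\frac{x}{2} - \frac{1}{2}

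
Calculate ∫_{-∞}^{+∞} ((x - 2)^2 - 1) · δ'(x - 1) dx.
2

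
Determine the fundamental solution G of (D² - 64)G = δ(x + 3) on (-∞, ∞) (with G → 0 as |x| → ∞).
-\frac{e^{-8|x + 3|}}{16}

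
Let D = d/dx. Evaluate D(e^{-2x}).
- 2 e^{- 2 x}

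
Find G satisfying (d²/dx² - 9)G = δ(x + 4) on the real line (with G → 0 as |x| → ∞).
-\frac{e^{-3|x + 4|}}{6}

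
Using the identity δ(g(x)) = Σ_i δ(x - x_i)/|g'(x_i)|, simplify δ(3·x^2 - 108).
\frac{\delta(x - 6) + \delta(x + 6)}{36}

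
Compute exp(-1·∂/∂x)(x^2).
x^{2} - 2 x + 1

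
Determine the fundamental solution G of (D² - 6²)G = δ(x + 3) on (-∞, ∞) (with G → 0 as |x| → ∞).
-\frac{e^{-6|x + 3|}}{12}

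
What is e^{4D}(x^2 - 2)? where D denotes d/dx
x^{2} + 8 x + 14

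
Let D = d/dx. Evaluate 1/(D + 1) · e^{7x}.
\frac{e^{7 x}}{8}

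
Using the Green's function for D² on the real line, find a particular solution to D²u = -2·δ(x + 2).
-|x + 2|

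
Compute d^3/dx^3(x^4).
24 x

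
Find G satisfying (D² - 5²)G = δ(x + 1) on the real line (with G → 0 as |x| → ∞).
-\frac{e^{-5|x + 1|}}{10}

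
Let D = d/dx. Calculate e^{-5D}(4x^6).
4 x^{6} - 120 x^{5} + 1500 x^{4} - 10000 x^{3} + 37500 x^{2} - 75000 x + 62500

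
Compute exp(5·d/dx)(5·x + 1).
5 x + 26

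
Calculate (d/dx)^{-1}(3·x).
\frac{3 x^{2}}{2}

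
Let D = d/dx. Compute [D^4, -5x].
-20D^{3}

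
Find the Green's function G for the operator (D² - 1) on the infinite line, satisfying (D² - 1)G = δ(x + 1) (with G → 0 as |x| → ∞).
-\frac{e^{-|x + 1|}}{2}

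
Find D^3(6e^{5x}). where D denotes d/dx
750 e^{5 x}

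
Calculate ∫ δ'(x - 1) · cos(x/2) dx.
\frac{\sin{\left(\frac{1}{2} \right)}}{2}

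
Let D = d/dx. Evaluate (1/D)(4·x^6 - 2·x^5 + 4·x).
\frac{4 x^{7}}{7} - \frac{x^{6}}{3} + 2 x^{2}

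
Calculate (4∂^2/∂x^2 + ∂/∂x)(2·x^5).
10 x^{3} \left(x + 16\right)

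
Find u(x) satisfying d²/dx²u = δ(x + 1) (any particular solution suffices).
\frac{|x + 1|}{2}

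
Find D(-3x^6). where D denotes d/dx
- 18 x^{5}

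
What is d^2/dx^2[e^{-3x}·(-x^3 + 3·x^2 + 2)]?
3 \left(- 3 x^{3} + 15 x^{2} - 14 x + 8\right) e^{- 3 x}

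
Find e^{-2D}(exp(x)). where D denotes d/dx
e^{x - 2}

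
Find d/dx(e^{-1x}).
- e^{- x}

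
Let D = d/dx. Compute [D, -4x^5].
- 20 x^{4}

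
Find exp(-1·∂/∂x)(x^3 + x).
x^{3} - 3 x^{2} + 4 x - 2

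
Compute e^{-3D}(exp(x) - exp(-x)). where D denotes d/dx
- e^{3 - x} + e^{x - 3}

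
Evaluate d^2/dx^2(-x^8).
- 56 x^{6}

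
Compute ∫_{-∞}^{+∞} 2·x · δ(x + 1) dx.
-2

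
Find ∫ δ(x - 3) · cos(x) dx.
\cos{\left(3 \right)}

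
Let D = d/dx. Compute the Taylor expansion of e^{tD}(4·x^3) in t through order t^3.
4 t^{3} + 12 t^{2} x + 12 t x^{2} + 4 x^{3}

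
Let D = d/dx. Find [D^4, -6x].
-24D^{3}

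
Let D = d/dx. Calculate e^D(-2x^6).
- 2 x^{6} - 12 x^{5} - 30 x^{4} - 40 x^{3} - 30 x^{2} - 12 x - 2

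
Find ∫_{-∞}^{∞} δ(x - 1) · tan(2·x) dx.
\tan{\left(2 \right)}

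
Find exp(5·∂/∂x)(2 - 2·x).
- 2 x - 8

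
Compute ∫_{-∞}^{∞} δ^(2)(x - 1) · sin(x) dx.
- \sin{\left(1 \right)}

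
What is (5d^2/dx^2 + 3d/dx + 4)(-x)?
- 4 x - 3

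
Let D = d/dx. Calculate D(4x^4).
16 x^{3}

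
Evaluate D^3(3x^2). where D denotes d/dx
0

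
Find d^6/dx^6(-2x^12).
- 1330560 x^{6}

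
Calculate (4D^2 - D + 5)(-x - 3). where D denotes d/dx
- 5 x - 14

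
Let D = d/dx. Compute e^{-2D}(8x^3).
8 x^{3} - 48 x^{2} + 96 x - 64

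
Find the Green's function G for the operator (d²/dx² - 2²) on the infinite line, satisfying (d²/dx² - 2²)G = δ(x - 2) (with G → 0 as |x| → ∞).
-\frac{e^{-2|x - 2|}}{4}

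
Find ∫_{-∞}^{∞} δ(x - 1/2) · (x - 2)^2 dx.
\frac{9}{4}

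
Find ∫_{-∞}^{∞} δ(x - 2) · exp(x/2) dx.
e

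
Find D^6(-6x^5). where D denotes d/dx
0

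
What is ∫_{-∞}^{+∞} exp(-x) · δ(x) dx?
1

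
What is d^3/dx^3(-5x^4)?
- 120 x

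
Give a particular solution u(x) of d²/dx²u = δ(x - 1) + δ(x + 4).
\frac{|x - 1|}{2} + \frac{|x + 4|}{2}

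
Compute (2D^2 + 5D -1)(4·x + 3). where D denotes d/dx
17 - 4 x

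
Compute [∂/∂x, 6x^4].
24 x^{3}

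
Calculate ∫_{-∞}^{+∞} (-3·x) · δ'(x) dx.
3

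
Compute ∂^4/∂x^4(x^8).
1680 x^{4}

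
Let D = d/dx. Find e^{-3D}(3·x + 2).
3 x - 7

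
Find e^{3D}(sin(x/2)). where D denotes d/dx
\sin{\left(\frac{x}{2} + \frac{3}{2} \right)}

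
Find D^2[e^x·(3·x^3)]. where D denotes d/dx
3 x \left(x^{2} + 6 x + 6\right) e^{x}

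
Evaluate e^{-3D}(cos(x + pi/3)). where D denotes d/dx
\cos{\left(x - 3 + \frac{\pi}{3} \right)}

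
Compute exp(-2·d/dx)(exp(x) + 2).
e^{x - 2} + 2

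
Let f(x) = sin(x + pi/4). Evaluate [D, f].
\cos{\left(x + \frac{\pi}{4} \right)}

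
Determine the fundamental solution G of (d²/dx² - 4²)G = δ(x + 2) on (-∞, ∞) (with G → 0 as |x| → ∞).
-\frac{e^{-4|x + 2|}}{8}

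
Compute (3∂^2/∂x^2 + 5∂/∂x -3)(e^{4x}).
65 e^{4 x}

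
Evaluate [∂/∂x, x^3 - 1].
3 x^{2}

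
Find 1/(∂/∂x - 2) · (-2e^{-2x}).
\frac{e^{- 2 x}}{2}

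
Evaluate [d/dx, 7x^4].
28 x^{3}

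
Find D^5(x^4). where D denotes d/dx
0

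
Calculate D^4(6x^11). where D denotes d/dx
47520 x^{7}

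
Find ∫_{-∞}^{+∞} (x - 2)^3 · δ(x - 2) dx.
0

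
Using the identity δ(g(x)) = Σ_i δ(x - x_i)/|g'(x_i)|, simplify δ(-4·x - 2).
\frac{\delta(x + 1/2)}{4}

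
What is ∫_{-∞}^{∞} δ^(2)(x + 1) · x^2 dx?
2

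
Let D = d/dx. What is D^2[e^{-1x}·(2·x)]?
2 \left(x - 2\right) e^{- x}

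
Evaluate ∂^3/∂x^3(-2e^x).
- 2 e^{x}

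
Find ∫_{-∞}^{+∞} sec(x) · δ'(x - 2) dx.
- \tan{\left(2 \right)} \sec{\left(2 \right)}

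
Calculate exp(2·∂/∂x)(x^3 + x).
x^{3} + 6 x^{2} + 13 x + 10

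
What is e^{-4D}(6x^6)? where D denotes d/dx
6 x^{6} - 144 x^{5} + 1440 x^{4} - 7680 x^{3} + 23040 x^{2} - 36864 x + 24576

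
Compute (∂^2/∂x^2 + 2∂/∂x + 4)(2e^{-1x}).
6 e^{- x}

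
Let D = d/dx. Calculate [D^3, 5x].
15D^{2}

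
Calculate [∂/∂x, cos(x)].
- \sin{\left(x \right)}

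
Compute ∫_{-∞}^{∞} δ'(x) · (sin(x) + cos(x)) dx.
-1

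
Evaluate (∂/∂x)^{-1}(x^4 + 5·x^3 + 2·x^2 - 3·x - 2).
\frac{x^{5}}{5} + \frac{5 x^{4}}{4} + \frac{2 x^{3}}{3} - \frac{3 x^{2}}{2} - 2 x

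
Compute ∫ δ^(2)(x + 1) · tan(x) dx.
- 2 \tan^{3}{\left(1 \right)} - 2 \tan{\left(1 \right)}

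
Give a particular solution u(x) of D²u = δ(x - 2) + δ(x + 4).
\frac{|x - 2|}{2} + \frac{|x + 4|}{2}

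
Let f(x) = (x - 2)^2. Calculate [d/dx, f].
2 x - 4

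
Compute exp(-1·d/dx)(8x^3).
8 x^{3} - 24 x^{2} + 24 x - 8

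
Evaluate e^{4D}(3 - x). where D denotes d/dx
- x - 1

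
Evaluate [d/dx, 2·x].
2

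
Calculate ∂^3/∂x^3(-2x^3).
-12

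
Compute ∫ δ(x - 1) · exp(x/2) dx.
e^{\frac{1}{2}}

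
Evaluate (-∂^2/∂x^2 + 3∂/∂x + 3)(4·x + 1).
12 x + 15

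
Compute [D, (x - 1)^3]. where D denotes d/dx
3 \left(x - 1\right)^{2}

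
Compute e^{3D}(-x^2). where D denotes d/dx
- x^{2} - 6 x - 9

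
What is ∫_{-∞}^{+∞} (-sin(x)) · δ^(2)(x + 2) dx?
- \sin{\left(2 \right)}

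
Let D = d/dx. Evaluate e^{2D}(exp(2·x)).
e^{2 x + 4}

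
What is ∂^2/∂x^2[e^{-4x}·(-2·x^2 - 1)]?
4 \left(- 8 x^{2} + 8 x - 5\right) e^{- 4 x}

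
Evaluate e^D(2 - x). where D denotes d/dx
1 - x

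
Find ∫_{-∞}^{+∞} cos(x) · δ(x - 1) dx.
\cos{\left(1 \right)}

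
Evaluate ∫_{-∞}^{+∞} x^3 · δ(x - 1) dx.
1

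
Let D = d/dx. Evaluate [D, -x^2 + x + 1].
1 - 2 x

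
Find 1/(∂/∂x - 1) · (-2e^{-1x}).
e^{- x}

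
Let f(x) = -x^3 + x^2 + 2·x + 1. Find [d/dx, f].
- 3 x^{2} + 2 x + 2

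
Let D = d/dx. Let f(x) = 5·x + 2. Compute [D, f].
5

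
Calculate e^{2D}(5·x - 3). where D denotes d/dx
5 x + 7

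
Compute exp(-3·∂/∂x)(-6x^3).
- 6 x^{3} + 54 x^{2} - 162 x + 162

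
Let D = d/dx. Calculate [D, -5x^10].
- 50 x^{9}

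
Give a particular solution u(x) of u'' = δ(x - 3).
\frac{|x - 3|}{2}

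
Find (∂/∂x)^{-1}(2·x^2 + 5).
\frac{2 x^{3}}{3} + 5 x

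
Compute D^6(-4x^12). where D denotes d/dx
- 2661120 x^{6}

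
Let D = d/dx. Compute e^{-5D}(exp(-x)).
e^{5 - x}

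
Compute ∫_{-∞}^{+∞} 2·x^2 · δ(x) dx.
0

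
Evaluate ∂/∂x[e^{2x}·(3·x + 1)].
\left(6 x + 5\right) e^{2 x}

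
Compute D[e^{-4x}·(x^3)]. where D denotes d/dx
x^{2} \left(3 - 4 x\right) e^{- 4 x}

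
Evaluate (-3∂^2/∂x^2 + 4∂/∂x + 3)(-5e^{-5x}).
460 e^{- 5 x}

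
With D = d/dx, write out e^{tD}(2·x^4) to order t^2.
2 x^{2} \left(6 t^{2} + 4 t x + x^{2}\right)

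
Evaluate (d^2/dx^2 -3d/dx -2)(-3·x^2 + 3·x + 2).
6 x^{2} + 12 x - 19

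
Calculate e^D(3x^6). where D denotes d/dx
3 x^{6} + 18 x^{5} + 45 x^{4} + 60 x^{3} + 45 x^{2} + 18 x + 3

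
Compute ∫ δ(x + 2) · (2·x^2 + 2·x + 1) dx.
5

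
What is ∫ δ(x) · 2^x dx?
1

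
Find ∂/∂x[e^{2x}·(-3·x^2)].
6 x \left(- x - 1\right) e^{2 x}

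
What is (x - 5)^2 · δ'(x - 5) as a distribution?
0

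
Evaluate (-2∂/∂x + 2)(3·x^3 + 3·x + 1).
6 x^{3} - 18 x^{2} + 6 x - 4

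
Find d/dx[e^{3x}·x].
\left(3 x + 1\right) e^{3 x}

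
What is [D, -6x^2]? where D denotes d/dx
- 12 x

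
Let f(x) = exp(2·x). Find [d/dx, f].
2 e^{2 x}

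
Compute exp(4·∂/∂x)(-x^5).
- x^{5} - 20 x^{4} - 160 x^{3} - 640 x^{2} - 1280 x - 1024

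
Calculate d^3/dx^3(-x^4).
- 24 x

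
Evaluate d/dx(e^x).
e^{x}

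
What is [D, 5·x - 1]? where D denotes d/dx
5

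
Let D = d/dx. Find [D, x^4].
4 x^{3}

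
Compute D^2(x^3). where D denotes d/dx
6 x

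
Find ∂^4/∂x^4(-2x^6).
- 720 x^{2}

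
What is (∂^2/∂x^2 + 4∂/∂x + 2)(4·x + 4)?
8 x + 24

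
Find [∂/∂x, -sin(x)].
- \cos{\left(x \right)}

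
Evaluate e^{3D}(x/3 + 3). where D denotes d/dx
\frac{x}{3} + 4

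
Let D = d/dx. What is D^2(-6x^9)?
- 432 x^{7}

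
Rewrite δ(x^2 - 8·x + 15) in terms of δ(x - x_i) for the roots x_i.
\frac{\delta(x - 5) + \delta(x - 3)}{2}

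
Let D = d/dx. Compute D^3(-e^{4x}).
- 64 e^{4 x}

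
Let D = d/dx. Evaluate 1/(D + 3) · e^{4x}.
\frac{e^{4 x}}{7}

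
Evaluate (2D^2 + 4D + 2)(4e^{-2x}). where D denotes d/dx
8 e^{- 2 x}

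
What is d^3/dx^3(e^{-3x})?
- 27 e^{- 3 x}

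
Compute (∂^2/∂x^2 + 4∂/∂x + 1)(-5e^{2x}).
- 65 e^{2 x}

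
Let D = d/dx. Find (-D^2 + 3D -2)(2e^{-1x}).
- 12 e^{- x}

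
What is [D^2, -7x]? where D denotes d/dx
-14D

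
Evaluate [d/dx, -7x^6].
- 42 x^{5}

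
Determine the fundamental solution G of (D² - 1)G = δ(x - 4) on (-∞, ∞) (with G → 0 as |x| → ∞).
-\frac{e^{-|x - 4|}}{2}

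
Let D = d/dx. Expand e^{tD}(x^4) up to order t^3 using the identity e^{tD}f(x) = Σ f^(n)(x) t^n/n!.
x \left(4 t^{3} + 6 t^{2} x + 4 t x^{2} + x^{3}\right)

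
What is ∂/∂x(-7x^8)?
- 56 x^{7}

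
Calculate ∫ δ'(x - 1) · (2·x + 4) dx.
-2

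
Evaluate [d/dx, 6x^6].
36 x^{5}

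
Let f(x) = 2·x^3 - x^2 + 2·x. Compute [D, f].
6 x^{2} - 2 x + 2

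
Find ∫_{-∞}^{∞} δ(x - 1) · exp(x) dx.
e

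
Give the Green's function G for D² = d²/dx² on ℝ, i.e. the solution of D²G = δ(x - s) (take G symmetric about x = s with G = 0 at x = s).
\frac{|x - s|}{2}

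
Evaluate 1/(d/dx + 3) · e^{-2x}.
e^{- 2 x}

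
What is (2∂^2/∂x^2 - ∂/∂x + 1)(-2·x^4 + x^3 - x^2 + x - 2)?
- 2 x^{4} + 9 x^{3} - 52 x^{2} + 15 x - 7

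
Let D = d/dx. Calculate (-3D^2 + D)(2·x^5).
10 x^{3} \left(x - 12\right)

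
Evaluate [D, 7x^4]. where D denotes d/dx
28 x^{3}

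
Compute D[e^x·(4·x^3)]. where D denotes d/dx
4 x^{2} \left(x + 3\right) e^{x}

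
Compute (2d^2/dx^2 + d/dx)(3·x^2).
6 x + 12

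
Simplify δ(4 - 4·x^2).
\frac{\delta(x - 1) + \delta(x + 1)}{8}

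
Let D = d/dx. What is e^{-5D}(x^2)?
x^{2} - 10 x + 25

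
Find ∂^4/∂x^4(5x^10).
25200 x^{6}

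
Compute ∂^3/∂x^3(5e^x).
5 e^{x}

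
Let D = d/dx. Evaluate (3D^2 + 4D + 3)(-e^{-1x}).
- 2 e^{- x}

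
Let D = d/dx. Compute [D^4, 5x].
20D^{3}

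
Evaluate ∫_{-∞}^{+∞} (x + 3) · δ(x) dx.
3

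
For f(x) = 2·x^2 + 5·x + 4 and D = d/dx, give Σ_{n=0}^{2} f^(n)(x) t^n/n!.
2 t^{2} + t \left(4 x + 5\right) + 2 x^{2} + 5 x + 4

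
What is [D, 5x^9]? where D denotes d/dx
45 x^{8}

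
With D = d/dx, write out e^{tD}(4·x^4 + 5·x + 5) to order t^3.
16 t^{3} x + 24 t^{2} x^{2} + t \left(16 x^{3} + 5\right) + 4 x^{4} + 5 x + 5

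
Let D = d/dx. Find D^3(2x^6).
240 x^{3}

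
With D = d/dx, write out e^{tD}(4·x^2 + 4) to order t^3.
4 t^{2} + 8 t x + 4 x^{2} + 4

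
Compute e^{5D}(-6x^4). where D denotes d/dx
- 6 x^{4} - 120 x^{3} - 900 x^{2} - 3000 x - 3750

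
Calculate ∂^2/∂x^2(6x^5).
120 x^{3}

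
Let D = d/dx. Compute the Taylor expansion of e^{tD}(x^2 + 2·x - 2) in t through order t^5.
t^{2} + 2 t \left(x + 1\right) + x^{2} + 2 x - 2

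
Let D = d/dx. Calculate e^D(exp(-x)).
e^{- x - 1}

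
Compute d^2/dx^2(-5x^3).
- 30 x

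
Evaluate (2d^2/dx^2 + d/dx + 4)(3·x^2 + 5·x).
12 x^{2} + 26 x + 17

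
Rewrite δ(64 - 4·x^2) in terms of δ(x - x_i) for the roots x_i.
\frac{\delta(x - 4) + \delta(x + 4)}{32}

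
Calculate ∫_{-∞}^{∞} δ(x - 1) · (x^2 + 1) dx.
2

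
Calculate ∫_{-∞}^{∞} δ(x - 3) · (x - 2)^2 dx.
1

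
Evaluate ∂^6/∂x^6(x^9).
60480 x^{3}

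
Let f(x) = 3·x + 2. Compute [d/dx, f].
3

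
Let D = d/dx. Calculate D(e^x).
e^{x}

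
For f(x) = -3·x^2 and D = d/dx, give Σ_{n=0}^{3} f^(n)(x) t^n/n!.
- 3 t^{2} - 6 t x - 3 x^{2}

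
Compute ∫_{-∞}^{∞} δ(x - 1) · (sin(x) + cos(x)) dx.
\cos{\left(1 \right)} + \sin{\left(1 \right)}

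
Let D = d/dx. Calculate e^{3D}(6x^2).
6 x^{2} + 36 x + 54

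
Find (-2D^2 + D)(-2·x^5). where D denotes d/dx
10 x^{3} \left(8 - x\right)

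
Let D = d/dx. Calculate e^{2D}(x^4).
x^{4} + 8 x^{3} + 24 x^{2} + 32 x + 16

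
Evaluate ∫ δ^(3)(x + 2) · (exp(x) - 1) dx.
- \frac{1}{e^{2}}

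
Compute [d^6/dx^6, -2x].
-12\frac{d^{5}}{dx^{5}}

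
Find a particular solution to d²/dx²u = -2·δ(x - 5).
-|x - 5|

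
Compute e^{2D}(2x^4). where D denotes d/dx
2 x^{4} + 16 x^{3} + 48 x^{2} + 64 x + 32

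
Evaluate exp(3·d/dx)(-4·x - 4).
- 4 x - 16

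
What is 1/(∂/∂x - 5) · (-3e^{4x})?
3 e^{4 x}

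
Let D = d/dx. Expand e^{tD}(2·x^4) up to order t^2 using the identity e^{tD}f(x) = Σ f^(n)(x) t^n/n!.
2 x^{2} \left(6 t^{2} + 4 t x + x^{2}\right)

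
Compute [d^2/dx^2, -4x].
-8\frac{d}{dx}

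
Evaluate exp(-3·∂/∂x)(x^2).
x^{2} - 6 x + 9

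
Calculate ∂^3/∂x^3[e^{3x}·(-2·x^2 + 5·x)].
\left(- 54 x^{2} + 27 x + 99\right) e^{3 x}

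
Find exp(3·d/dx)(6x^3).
6 x^{3} + 54 x^{2} + 162 x + 162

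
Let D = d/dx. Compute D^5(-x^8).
- 6720 x^{3}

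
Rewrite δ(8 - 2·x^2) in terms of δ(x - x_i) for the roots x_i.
\frac{\delta(x - 2) + \delta(x + 2)}{8}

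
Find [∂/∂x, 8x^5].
40 x^{4}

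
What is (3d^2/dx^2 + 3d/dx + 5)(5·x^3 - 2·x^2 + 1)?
25 x^{3} + 35 x^{2} + 78 x - 7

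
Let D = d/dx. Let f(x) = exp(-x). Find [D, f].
- e^{- x}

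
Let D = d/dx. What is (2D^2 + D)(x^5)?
5 x^{3} \left(x + 8\right)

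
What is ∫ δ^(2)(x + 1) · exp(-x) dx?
e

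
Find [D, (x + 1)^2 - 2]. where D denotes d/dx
2 x + 2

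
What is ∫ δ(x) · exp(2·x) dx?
1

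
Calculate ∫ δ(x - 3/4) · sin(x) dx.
\sin{\left(\frac{3}{4} \right)}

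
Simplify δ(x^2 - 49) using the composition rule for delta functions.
\frac{\delta(x - 7) + \delta(x + 7)}{14}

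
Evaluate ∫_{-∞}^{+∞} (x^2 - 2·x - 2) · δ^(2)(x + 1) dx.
2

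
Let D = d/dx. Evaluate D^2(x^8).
56 x^{6}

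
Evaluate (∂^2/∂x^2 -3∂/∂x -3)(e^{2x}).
- 5 e^{2 x}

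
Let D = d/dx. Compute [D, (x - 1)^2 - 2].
2 x - 2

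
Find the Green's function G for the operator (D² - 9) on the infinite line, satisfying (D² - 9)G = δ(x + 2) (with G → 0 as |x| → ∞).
-\frac{e^{-3|x + 2|}}{6}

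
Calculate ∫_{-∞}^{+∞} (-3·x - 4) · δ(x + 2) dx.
2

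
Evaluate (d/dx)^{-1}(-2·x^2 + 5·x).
- \frac{2 x^{3}}{3} + \frac{5 x^{2}}{2}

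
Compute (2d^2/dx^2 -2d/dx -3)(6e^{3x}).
54 e^{3 x}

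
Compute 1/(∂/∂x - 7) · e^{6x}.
- e^{6 x}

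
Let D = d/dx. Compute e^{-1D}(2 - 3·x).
5 - 3 x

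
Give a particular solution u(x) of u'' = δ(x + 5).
\frac{|x + 5|}{2}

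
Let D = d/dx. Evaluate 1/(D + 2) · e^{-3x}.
- e^{- 3 x}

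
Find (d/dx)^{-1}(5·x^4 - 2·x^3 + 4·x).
x^{5} - \frac{x^{4}}{2} + 2 x^{2}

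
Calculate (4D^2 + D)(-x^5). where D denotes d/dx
5 x^{3} \left(- x - 16\right)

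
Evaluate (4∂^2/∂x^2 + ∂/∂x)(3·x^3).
9 x \left(x + 8\right)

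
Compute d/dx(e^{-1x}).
- e^{- x}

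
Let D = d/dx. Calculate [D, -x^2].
- 2 x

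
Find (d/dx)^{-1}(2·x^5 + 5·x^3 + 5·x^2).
\frac{x^{6}}{3} + \frac{5 x^{4}}{4} + \frac{5 x^{3}}{3}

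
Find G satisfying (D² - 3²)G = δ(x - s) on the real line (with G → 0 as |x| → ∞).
-\frac{e^{-3|x-s|}}{6}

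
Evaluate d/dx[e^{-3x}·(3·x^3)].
9 x^{2} \left(1 - x\right) e^{- 3 x}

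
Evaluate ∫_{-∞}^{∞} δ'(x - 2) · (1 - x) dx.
1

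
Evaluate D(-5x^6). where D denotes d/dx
- 30 x^{5}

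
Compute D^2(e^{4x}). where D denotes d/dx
16 e^{4 x}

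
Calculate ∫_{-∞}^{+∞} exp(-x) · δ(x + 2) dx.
e^{2}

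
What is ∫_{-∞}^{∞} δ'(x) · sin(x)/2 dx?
- \frac{1}{2}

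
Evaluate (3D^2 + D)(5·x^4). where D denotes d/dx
20 x^{2} \left(x + 9\right)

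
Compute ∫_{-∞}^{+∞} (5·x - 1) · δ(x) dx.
-1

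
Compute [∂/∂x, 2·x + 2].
2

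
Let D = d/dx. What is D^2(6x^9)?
432 x^{7}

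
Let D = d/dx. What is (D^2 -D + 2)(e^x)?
2 e^{x}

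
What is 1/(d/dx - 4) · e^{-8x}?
- \frac{e^{- 8 x}}{12}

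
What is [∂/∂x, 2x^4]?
8 x^{3}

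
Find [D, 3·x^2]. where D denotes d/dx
6 x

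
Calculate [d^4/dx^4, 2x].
8\frac{d^{3}}{dx^{3}}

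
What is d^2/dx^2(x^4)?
12 x^{2}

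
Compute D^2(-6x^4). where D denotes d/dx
- 72 x^{2}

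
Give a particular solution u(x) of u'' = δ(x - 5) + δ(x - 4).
\frac{|x - 5|}{2} + \frac{|x - 4|}{2}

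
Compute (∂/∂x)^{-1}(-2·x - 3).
- x^{2} - 3 x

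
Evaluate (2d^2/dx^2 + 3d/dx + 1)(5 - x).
2 - x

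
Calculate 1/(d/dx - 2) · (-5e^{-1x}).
\frac{5 e^{- x}}{3}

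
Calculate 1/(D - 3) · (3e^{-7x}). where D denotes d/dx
- \frac{3 e^{- 7 x}}{10}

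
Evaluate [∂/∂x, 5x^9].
45 x^{8}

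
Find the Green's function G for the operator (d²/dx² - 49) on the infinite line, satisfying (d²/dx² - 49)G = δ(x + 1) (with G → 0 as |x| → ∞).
-\frac{e^{-7|x + 1|}}{14}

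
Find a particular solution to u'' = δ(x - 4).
\frac{|x - 4|}{2}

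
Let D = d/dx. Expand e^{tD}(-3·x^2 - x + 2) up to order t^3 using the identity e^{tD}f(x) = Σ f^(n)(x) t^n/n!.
- 3 t^{2} - t \left(6 x + 1\right) - 3 x^{2} - x + 2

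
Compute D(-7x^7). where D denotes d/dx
- 49 x^{6}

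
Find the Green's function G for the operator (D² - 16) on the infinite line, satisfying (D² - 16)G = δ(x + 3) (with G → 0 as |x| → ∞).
-\frac{e^{-4|x + 3|}}{8}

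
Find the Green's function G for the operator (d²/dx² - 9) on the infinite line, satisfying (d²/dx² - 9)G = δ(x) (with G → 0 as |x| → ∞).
-\frac{e^{-3|x|}}{6}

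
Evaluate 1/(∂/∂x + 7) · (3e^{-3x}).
\frac{3 e^{- 3 x}}{4}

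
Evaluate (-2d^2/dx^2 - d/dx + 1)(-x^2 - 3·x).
- x^{2} - x + 7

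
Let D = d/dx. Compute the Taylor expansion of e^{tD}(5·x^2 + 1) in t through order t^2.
5 t^{2} + 10 t x + 5 x^{2} + 1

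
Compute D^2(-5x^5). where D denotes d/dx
- 100 x^{3}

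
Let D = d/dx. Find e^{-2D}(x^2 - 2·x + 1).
x^{2} - 6 x + 9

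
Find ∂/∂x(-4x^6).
- 24 x^{5}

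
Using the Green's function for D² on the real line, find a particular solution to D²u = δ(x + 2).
\frac{|x + 2|}{2}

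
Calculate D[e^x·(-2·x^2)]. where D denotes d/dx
2 x \left(- x - 2\right) e^{x}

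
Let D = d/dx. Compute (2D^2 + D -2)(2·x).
2 - 4 x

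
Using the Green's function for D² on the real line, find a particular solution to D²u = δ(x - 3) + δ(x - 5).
\frac{|x - 3|}{2} + \frac{|x - 5|}{2}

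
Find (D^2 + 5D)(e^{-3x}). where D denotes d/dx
- 6 e^{- 3 x}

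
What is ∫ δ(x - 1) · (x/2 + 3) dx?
\frac{7}{2}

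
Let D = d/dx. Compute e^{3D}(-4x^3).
- 4 x^{3} - 36 x^{2} - 108 x - 108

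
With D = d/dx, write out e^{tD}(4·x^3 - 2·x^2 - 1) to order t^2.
t^{2} \left(12 x - 2\right) + 4 t x \left(3 x - 1\right) + 4 x^{3} - 2 x^{2} - 1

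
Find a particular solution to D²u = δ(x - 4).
\frac{|x - 4|}{2}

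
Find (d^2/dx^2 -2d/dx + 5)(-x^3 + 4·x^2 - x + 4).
- 5 x^{3} + 26 x^{2} - 27 x + 30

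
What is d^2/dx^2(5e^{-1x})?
5 e^{- x}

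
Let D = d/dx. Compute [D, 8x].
8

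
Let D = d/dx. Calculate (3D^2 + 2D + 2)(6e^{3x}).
210 e^{3 x}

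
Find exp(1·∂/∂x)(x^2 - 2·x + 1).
x^{2}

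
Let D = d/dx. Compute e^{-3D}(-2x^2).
- 2 x^{2} + 12 x - 18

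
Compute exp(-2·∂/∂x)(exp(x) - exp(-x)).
- e^{2 - x} + e^{x - 2}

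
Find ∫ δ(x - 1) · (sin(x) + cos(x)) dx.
\cos{\left(1 \right)} + \sin{\left(1 \right)}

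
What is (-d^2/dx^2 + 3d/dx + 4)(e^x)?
6 e^{x}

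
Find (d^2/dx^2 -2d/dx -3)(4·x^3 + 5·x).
- 12 x^{3} - 24 x^{2} + 9 x - 10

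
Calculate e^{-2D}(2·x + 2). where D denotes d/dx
2 x - 2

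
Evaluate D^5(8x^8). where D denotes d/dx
53760 x^{3}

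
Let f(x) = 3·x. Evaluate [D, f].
3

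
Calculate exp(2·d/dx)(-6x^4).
- 6 x^{4} - 48 x^{3} - 144 x^{2} - 192 x - 96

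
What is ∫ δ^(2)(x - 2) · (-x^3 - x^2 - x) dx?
-14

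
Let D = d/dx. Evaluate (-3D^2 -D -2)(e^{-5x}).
- 72 e^{- 5 x}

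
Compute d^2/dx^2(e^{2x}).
4 e^{2 x}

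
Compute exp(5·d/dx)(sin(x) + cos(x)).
\sqrt{2} \sin{\left(x + \frac{\pi}{4} + 5 \right)}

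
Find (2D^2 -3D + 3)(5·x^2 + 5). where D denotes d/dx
15 x^{2} - 30 x + 35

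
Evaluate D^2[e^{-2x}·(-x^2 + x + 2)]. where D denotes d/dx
2 \left(- 2 x^{2} + 6 x + 1\right) e^{- 2 x}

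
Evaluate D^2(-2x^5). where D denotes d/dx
- 40 x^{3}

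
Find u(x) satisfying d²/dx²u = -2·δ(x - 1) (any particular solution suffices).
-|x - 1|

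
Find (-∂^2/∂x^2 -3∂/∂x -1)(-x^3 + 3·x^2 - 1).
x^{3} + 6 x^{2} - 12 x - 5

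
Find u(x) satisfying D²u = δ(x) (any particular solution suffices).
\frac{|x|}{2}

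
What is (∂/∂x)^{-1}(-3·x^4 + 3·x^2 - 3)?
- \frac{3 x^{5}}{5} + x^{3} - 3 x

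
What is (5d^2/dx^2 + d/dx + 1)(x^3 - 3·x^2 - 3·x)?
x^{3} + 21 x - 33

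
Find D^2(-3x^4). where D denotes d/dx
- 36 x^{2}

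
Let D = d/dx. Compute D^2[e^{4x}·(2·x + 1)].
32 \left(x + 1\right) e^{4 x}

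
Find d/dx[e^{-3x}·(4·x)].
4 \left(1 - 3 x\right) e^{- 3 x}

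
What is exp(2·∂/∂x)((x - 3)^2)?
x^{2} - 2 x + 1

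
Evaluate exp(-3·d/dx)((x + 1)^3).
x^{3} - 6 x^{2} + 12 x - 8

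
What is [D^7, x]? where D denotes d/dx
7D^{6}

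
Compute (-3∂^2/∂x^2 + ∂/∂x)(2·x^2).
4 x - 12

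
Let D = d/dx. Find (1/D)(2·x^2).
\frac{2 x^{3}}{3}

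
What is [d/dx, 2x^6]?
12 x^{5}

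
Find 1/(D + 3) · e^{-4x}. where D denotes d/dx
- e^{- 4 x}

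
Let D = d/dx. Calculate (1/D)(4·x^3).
x^{4}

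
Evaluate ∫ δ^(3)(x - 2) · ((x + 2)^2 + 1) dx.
0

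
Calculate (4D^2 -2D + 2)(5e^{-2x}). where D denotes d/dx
110 e^{- 2 x}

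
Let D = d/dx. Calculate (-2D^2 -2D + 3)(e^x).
- e^{x}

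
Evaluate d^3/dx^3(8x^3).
48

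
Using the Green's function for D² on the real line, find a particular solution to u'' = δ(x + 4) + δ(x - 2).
\frac{|x + 4|}{2} + \frac{|x - 2|}{2}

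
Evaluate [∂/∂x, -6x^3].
- 18 x^{2}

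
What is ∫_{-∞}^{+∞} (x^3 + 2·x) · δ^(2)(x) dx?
0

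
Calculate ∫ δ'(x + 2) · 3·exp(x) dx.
- \frac{3}{e^{2}}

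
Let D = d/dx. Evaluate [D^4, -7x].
-28D^{3}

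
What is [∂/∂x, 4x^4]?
16 x^{3}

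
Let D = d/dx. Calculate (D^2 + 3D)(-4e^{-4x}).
- 16 e^{- 4 x}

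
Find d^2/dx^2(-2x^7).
- 84 x^{5}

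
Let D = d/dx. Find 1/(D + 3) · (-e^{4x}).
- \frac{e^{4 x}}{7}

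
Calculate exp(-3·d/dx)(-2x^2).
- 2 x^{2} + 12 x - 18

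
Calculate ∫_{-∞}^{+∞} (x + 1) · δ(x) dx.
1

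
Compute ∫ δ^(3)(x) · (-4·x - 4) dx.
0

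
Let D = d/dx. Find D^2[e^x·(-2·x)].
2 \left(- x - 2\right) e^{x}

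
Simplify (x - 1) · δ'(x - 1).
-\delta(x - 1)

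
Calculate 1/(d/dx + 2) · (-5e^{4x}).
- \frac{5 e^{4 x}}{6}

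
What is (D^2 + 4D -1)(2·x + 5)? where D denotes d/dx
3 - 2 x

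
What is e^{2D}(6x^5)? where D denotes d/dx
6 x^{5} + 60 x^{4} + 240 x^{3} + 480 x^{2} + 480 x + 192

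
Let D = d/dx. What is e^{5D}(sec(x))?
\sec{\left(x + 5 \right)}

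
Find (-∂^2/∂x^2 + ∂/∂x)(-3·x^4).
12 x^{2} \left(3 - x\right)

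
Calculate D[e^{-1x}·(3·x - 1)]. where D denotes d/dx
\left(4 - 3 x\right) e^{- x}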